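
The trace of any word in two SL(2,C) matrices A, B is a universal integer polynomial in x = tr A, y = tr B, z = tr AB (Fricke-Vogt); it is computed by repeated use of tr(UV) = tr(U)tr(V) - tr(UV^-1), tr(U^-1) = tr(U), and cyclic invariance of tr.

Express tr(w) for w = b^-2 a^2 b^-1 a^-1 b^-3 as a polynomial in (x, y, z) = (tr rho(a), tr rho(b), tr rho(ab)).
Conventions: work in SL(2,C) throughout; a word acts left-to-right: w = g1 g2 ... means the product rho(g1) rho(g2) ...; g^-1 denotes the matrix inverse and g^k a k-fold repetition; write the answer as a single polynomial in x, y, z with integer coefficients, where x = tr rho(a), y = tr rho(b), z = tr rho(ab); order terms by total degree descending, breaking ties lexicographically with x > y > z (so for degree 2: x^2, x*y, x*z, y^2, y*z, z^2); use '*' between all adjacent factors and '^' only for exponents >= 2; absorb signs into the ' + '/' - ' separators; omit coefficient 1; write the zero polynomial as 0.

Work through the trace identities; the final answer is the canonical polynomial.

x^2*y^5*z - x^3*y^4 - x*y^4*z^2 - 3*x^2*y^3*z - y^5*z + 3*x^3*y^2 + 2*x*y^4 + 3*x*y^2*z^2 + x^2*y*z + 4*y^3*z - x^3 - 7*x*y^2 - x*z^2 - 3*y*z + 3*x

trace(a^2) = trace(a)*trace(a) - trace(1)   [square of a] = x^2 - 2
apply: trace(a^2 b) = trace(a)*trace(b a) - trace(b)   [square of a] = x*z - y
trace(a^2 b^-1) = trace(a^2)*trace(b) - trace(a^2 b)   [inverse elimination on b] = x^2*y - x*z - y
trace(b^-1 a^2 b^-1) = trace(a^2 b^-1)*trace(b) - trace(a^2)   [inverse elimination on b] = x^2*y^2 - x*y*z - x^2 - y^2 + 2
trace(b^-2 a^2 b^-1) = trace(b^-1 a^2 b^-1)*trace(b) - trace(b^-1 a^2)   [inverse elimination on b] = x^2*y^3 - x*y^2*z - 2*x^2*y - y^3 + x*z + 3*y
use: trace(b^-3 a^2 b^-1) = trace(b^-2 a^2 b^-1)*trace(b) - trace(b^-2 a^2)   [inverse elimination on b] = x^2*y^4 - x*y^3*z - 3*x^2*y^2 - y^4 + 2*x*y*z + x^2 + 4*y^2 - 2
apply: trace(b^-1 a^2 b^-4) = trace(b^-3 a^2 b^-1)*trace(b) - trace(b^-3 a^2)   [inverse elimination on b] = x^2*y^5 - x*y^4*z - 4*x^2*y^3 - y^5 + 3*x*y^2*z + 3*x^2*y + 5*y^3 - x*z - 5*y
trace(b^-5 a^2 b^-1) = trace(b^-1 a^2 b^-4)*trace(b) - trace(b^-1 a^2 b^-3)   [inverse elimination on b] = x^2*y^6 - x*y^5*z - 5*x^2*y^4 - y^6 + 4*x*y^3*z + 6*x^2*y^2 + 6*y^4 - 3*x*y*z - x^2 - 9*y^2 + 2
trace(a^3) = trace(a)*trace(a^2) - trace(a)   [square of a] = x^3 - 3*x
use: trace(a^3 b) = trace(a)*trace(a b a) - trace(a b)   [square of a] = x^2*z - x*y - z
trace(a b^-1 a^2) = trace(a^3)*trace(b) - trace(a^3 b)   [inverse elimination on b] = x^3*y - x^2*z - 2*x*y + z
trace(b a b a) = trace(b a)*trace(b a) - trace(1)   [split at a repeated b] = z^2 - 2
trace(b a b) = trace(b)*trace(a b) - trace(a)   [square of b] = y*z - x
use: trace(a^2 b a b) = trace(a)*trace(b a b a) - trace(b a b)   [square of a] = x*z^2 - y*z - x
apply: trace(a b^-1 a^2 b) = trace(a^2 b a)*trace(b) - trace(a^2 b a b)   [inverse elimination on b] = x^2*y*z - x*y^2 - x*z^2 + x
trace(a^2 b^-1 a b^-1) = trace(a b^-1 a^2)*trace(b) - trace(a b^-1 a^2 b)   [inverse elimination on b] = x^3*y^2 - 2*x^2*y*z - x*y^2 + x*z^2 + y*z - x
trace(b^-2 a^2 b^-1 a) = trace(a^2 b^-1 a b^-1)*trace(b) - trace(a^2 b^-1 a)   [inverse elimination on b] = x^3*y^3 - 2*x^2*y^2*z - x^3*y - x*y^3 + x*y*z^2 + x^2*z + y^2*z + x*y - z
apply: trace(b^-3 a^2 b^-1 a) = trace(b^-2 a^2 b^-1 a)*trace(b) - trace(b^-2 a^2 b^-1 a b)   [inverse elimination on b] = x^3*y^4 - 2*x^2*y^3*z - 2*x^3*y^2 - x*y^4 + x*y^2*z^2 + 3*x^2*y*z + y^3*z + 2*x*y^2 - x*z^2 - 2*y*z + x
trace(b^-2 a^2 b^-1 a b^-2) = trace(b^-3 a^2 b^-1 a)*trace(b) - trace(b^-3 a^2 b^-1 a b)   [inverse elimination on b] = x^3*y^5 - 2*x^2*y^4*z - 3*x^3*y^3 - x*y^5 + x*y^3*z^2 + 5*x^2*y^2*z + y^4*z + x^3*y + 3*x*y^3 - 2*x*y*z^2 - x^2*z - 3*y^2*z + z
trace(b^-5 a^2 b^-1 a) = trace(b^-2 a^2 b^-1 a b^-2)*trace(b) - trace(b^-2 a^2 b^-1 a b^-1)   [inverse elimination on b] = x^3*y^6 - 2*x^2*y^5*z - 4*x^3*y^4 - x*y^6 + x*y^4*z^2 + 7*x^2*y^3*z + y^5*z + 3*x^3*y^2 + 4*x*y^4 - 3*x*y^2*z^2 - 4*x^2*y*z - 4*y^3*z - 2*x*y^2 + x*z^2 + 3*y*z - x
trace(b^-2 a^2 b^-1 a^-1 b^-3) = trace(b^-5 a^2 b^-1)*trace(a) - trace(b^-5 a^2 b^-1 a)   [inverse elimination on a] = x^2*y^5*z - x^3*y^4 - x*y^4*z^2 - 3*x^2*y^3*z - y^5*z + 3*x^3*y^2 + 2*x*y^4 + 3*x*y^2*z^2 + x^2*y*z + 4*y^3*z - x^3 - 7*x*y^2 - x*z^2 - 3*y*z + 3*x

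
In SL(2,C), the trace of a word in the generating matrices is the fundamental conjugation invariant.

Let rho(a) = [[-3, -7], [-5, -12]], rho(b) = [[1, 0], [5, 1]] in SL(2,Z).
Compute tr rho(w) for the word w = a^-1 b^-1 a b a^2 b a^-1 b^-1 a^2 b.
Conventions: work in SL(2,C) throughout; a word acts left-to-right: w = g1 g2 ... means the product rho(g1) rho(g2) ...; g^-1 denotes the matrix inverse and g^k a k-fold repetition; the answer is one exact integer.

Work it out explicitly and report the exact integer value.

rho(a^-1) = [[-12, 7], [5, -3]]
... * rho(b^-1) = [[1, 0], [-5, 1]]  ->  [[-47, 7], [20, -3]]
... * rho(a) = [[-3, -7], [-5, -12]]  ->  [[106, 245], [-45, -104]]
... * rho(b) = [[1, 0], [5, 1]]  ->  [[1331, 245], [-565, -104]]
... * rho(a) = [[-3, -7], [-5, -12]]  ->  [[-5218, -12257], [2215, 5203]]
... * rho(a) = [[-3, -7], [-5, -12]]  ->  [[76939, 183610], [-32660, -77941]]
... * rho(b) = [[1, 0], [5, 1]]  ->  [[994989, 183610], [-422365, -77941]]
... * rho(a^-1) = [[-12, 7], [5, -3]]  ->  [[-11021818, 6414093], [4678675, -2722732]]
... * rho(b^-1) = [[1, 0], [-5, 1]]  ->  [[-43092283, 6414093], [18292335, -2722732]]
... * rho(a) = [[-3, -7], [-5, -12]]  ->  [[97206384, 224676865], [-41263345, -95373561]]
... * rho(a) = [[-3, -7], [-5, -12]]  ->  [[-1415003477, -3376567068], [600657840, 1433326147]]
... * rho(b) = [[1, 0], [5, 1]]  ->  [[-18297838817, -3376567068], [7767288575, 1433326147]]
tr = -18297838817 + 1433326147 = -16864512670

-16864512670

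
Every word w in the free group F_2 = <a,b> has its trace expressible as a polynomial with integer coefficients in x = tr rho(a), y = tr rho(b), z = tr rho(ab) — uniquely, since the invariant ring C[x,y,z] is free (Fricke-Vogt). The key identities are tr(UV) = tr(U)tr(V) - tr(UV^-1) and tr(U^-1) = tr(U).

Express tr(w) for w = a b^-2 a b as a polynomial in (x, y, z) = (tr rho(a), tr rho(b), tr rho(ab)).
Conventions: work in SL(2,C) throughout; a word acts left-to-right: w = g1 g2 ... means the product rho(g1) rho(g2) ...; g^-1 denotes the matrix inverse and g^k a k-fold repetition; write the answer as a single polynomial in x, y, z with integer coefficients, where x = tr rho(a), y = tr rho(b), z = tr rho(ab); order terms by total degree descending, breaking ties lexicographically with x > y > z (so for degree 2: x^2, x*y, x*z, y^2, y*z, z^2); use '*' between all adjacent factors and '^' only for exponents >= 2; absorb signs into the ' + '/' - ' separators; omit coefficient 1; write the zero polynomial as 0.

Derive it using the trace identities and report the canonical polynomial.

x*y^2*z - y^3 - y*z^2 - x*z + 3*y

tr(a b a) = tr(a)*tr(b a) - tr(b)  (reduce the a square) = x*z - y
tr(a b a b) = tr(b a)*tr(b a) - tr(1)  (split on b) = z^2 - 2
tr(b^-1 a b a) = tr(a b a)*tr(b) - tr(a b a b)  (eliminate b^-1) = x*y*z - y^2 - z^2 + 2
tr(a b^-2 a b) = tr(b^-1 a b a)*tr(b) - tr(b^-1 a b a b)  (eliminate b^-1) = x*y^2*z - y^3 - y*z^2 - x*z + 3*y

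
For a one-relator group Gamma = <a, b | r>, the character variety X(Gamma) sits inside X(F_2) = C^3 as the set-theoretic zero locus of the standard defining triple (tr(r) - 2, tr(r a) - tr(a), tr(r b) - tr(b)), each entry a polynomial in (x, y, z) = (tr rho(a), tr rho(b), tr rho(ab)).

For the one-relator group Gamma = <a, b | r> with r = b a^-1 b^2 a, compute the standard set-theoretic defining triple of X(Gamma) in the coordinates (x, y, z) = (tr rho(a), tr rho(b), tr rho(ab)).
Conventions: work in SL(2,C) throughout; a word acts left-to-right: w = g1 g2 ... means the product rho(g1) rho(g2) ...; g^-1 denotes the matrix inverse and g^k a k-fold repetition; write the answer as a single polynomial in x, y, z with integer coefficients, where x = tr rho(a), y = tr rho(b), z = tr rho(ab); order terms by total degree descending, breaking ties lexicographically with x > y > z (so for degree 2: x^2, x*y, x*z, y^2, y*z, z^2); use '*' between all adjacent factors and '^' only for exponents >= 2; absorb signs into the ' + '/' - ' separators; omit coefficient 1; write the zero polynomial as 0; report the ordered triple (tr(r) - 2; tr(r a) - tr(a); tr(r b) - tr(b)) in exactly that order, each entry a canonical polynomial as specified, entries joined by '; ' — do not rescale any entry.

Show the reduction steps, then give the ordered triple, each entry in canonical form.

trace(a b^2) = trace(b) * trace(a b) - trace(a) = y*z - x
apply: trace(b^2 a b) = trace(b) * trace(a b^2) - trace(a b) = y^2*z - x*y - z
apply: trace(a b a b) = trace(b a) * trace(b a) - trace(1)   [split at repeated b] = z^2 - 2
trace(a b a) = trace(a) * trace(b a) - trace(b) = x*z - y
use: trace(b^2 a b a) = trace(b) * trace(a b a b) - trace(a b a) = y*z^2 - x*z - y
use: trace(b a^-1 b^2 a) = trace(b^2 a b) * trace(a) - trace(b^2 a b a) = x*y^2*z - x^2*y - y*z^2 + y
apply: trace(b^2) = trace(b) * trace(b) - trace(1) = y^2 - 2
trace(a^2 b^2) = trace(a) * trace(b^2 a) - trace(b^2) = x*y*z - x^2 - y^2 + 2
use: trace(b^2 a^2 b) = trace(b) * trace(a^2 b^2) - trace(a^2 b) = x*y^2*z - x^2*y - y^3 - x*z + 3*y
trace(a^2 b a b) = trace(a) * trace(b a b a) - trace(b a b) = x*z^2 - y*z - x
trace(a^2 b a) = trace(a) * trace(b a^2) - trace(b a) = x^2*z - x*y - z
apply: trace(b^2 a^2 b a) = trace(b) * trace(a^2 b a b) - trace(a^2 b a) = x*y*z^2 - x^2*z - y^2*z + z
trace(b a^-1 b^2 a^2) = trace(b^2 a^2 b) * trace(a) - trace(b^2 a^2 b a) = x^2*y^2*z - x^3*y - x*y^3 - x*y*z^2 + y^2*z + 3*x*y - z
trace(b^2 a b^2) = trace(b) * trace(b a b^2) - trace(b a b) = y^3*z - x*y^2 - 2*y*z + x
apply: trace(b^2 a b^2 a) = trace(b) * trace(a b^2 a b) - trace(a b^2 a) = y^2*z^2 - 2*x*y*z + x^2 - 2
apply: trace(b a^-1 b^2 a b) = trace(b^2 a b^2) * trace(a) - trace(b^2 a b^2 a) = x*y^3*z - x^2*y^2 - y^2*z^2 + 2
assemble the triple (trace(r) - 2; trace(r a) - x; trace(r b) - y)

x*y^2*z - x^2*y - y*z^2 + y - 2; x^2*y^2*z - x^3*y - x*y^3 - x*y*z^2 + y^2*z + 3*x*y - x - z; x*y^3*z - x^2*y^2 - y^2*z^2 - y + 2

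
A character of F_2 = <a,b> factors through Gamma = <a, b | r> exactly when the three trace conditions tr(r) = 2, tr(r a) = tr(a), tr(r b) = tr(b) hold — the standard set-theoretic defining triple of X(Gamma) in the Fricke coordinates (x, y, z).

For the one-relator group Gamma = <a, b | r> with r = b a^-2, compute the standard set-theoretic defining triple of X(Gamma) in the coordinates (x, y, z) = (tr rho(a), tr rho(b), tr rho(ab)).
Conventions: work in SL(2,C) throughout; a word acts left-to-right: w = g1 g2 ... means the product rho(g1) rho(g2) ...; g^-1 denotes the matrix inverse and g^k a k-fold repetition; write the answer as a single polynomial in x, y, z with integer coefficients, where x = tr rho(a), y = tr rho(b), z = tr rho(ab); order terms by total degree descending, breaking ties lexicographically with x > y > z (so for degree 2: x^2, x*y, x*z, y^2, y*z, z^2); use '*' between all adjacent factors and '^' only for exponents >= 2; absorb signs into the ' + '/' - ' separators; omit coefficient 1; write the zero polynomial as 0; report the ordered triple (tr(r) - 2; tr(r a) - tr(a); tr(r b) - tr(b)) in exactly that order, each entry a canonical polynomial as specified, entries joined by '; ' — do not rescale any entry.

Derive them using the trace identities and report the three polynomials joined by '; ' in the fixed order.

trace(a^-1 b) = trace(b)*trace(a) - trace(b a)  (eliminate a^-1) = x*y - z
trace(b a^-2) = trace(a^-1 b)*trace(a) - trace(a^-1 b a)  (eliminate a^-1) = x^2*y - x*z - y
trace(b^2) = trace(b)*trace(b) - trace(1) = y^2 - 2
trace(b^2 a) = trace(b)*trace(a b) - trace(a) = y*z - x
trace(a^-1 b^2) = trace(b^2)*trace(a) - trace(b^2 a) = x*y^2 - y*z - x
so trace(b a^-2 b) = trace(a^-1 b^2)*trace(a) - trace(a^-1 b^2 a) = x^2*y^2 - x*y*z - x^2 - y^2 + 2
assemble the triple (trace(r) - 2; trace(r a) - x; trace(r b) - y)

x^2*y - x*z - y - 2; x*y - x - z; x^2*y^2 - x*y*z - x^2 - y^2 - y + 2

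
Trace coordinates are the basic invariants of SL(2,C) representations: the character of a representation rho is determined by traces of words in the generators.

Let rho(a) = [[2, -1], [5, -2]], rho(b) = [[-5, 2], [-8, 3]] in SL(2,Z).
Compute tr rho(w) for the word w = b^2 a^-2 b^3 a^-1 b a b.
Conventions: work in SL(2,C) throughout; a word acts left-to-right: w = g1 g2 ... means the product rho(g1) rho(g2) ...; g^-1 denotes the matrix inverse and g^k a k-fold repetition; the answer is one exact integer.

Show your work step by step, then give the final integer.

rho(b) = [[-5, 2], [-8, 3]]
... * rho(b) = [[-5, 2], [-8, 3]]  ->  [[9, -4], [16, -7]]
... * rho(a^-1) = [[-2, 1], [-5, 2]]  ->  [[2, 1], [3, 2]]
... * rho(a^-1) = [[-2, 1], [-5, 2]]  ->  [[-9, 4], [-16, 7]]
... * rho(b) = [[-5, 2], [-8, 3]]  ->  [[13, -6], [24, -11]]
... * rho(b) = [[-5, 2], [-8, 3]]  ->  [[-17, 8], [-32, 15]]
... * rho(b) = [[-5, 2], [-8, 3]]  ->  [[21, -10], [40, -19]]
... * rho(a^-1) = [[-2, 1], [-5, 2]]  ->  [[8, 1], [15, 2]]
... * rho(b) = [[-5, 2], [-8, 3]]  ->  [[-48, 19], [-91, 36]]
... * rho(a) = [[2, -1], [5, -2]]  ->  [[-1, 10], [-2, 19]]
... * rho(b) = [[-5, 2], [-8, 3]]  ->  [[-75, 28], [-142, 53]]
tr = -75 + 53 = -22

-22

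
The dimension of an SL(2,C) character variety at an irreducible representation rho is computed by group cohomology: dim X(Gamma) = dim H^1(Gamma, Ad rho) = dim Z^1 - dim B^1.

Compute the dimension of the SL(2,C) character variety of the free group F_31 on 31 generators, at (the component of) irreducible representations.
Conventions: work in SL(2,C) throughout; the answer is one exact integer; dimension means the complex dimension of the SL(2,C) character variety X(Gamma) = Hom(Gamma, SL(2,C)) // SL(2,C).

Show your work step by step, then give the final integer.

Gamma = F_31 has 31 generators and no relators.
A cocycle picks one sl_2 vector per generator freely, giving dim Z^1 = 3*31 = 93.
dim B^1 = 3: the coboundary map is injective because an irreducible image has centralizer 0 in sl_2.
dim H^1 = 93 - 3 = 90, which is dim X.

90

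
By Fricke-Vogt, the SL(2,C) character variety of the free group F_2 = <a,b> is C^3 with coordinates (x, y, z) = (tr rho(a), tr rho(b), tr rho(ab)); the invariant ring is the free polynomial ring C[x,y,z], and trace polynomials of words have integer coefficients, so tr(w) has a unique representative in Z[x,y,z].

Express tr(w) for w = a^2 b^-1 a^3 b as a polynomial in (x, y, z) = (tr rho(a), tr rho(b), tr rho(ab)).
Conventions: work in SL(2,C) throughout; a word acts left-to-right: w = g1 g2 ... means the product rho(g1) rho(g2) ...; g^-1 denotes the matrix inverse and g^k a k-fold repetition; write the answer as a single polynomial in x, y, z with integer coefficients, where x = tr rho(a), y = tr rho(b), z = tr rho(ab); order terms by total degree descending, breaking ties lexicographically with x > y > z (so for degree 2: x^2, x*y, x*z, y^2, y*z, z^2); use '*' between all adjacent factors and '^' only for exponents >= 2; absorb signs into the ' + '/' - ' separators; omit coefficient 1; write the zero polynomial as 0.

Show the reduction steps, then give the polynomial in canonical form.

x^4*y*z - x^3*y^2 - x^3*z^2 - x^2*y*z + x*y^2 + x*z^2 + x

tr(b a^2) = tr(a)*tr(b a) - tr(b)  (reduce the a square) = x*z - y
tr(a b a^2) = tr(a)*tr(b a^2) - tr(b a)  (reduce the a square) = x^2*z - x*y - z
next, tr(a b a^3) = tr(a)*tr(a b a^2) - tr(a b a)  (reduce the a square) = x^3*z - x^2*y - 2*x*z + y
tr(a^3 b a^2) = tr(a)*tr(a b a^3) - tr(a b a^2)  (reduce the a square) = x^4*z - x^3*y - 3*x^2*z + 2*x*y + z
tr(b a b a) = tr(a b)*tr(a b) - tr(1)  (split on a) = z^2 - 2
tr(b a b) = tr(b)*tr(a b) - tr(a)  (reduce the b square) = y*z - x
tr(b a^2 b a) = tr(a)*tr(b a b a) - tr(b a b)  (reduce the a square) = x*z^2 - y*z - x
next, tr(a^2) = tr(a)*tr(a) - tr(1)  (reduce the a square) = x^2 - 2
tr(b a^2 b) = tr(b)*tr(a^2 b) - tr(a^2)  (reduce the b square) = x*y*z - x^2 - y^2 + 2
next, tr(a b a^2 b a) = tr(a)*tr(b a^2 b a) - tr(b a^2 b)  (reduce the a square) = x^2*z^2 - 2*x*y*z + y^2 - 2
and tr(a^3 b a^2 b) = tr(a)*tr(a b a^2 b a) - tr(a b a^2 b)  (reduce the a square) = x^3*z^2 - 2*x^2*y*z + x*y^2 - x*z^2 + y*z - x
and tr(a^2 b^-1 a^3 b) = tr(a^3 b a^2)*tr(b) - tr(a^3 b a^2 b)  (eliminate b^-1) = x^4*y*z - x^3*y^2 - x^3*z^2 - x^2*y*z + x*y^2 + x*z^2 + x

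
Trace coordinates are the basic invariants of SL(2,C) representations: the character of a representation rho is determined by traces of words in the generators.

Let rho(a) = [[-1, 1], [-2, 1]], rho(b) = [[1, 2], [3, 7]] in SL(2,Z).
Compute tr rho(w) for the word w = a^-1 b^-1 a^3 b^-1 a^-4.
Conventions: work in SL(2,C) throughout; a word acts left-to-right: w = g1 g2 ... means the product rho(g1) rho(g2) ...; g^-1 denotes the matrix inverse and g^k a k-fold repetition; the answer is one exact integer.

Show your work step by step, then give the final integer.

rho(a^-1) = [[1, -1], [2, -1]]
... * rho(b^-1) = [[7, -2], [-3, 1]]  ->  [[10, -3], [17, -5]]
... * rho(a) = [[-1, 1], [-2, 1]]  ->  [[-4, 7], [-7, 12]]
... * rho(a) = [[-1, 1], [-2, 1]]  ->  [[-10, 3], [-17, 5]]
... * rho(a) = [[-1, 1], [-2, 1]]  ->  [[4, -7], [7, -12]]
... * rho(b^-1) = [[7, -2], [-3, 1]]  ->  [[49, -15], [85, -26]]
... * rho(a^-1) = [[1, -1], [2, -1]]  ->  [[19, -34], [33, -59]]
... * rho(a^-1) = [[1, -1], [2, -1]]  ->  [[-49, 15], [-85, 26]]
... * rho(a^-1) = [[1, -1], [2, -1]]  ->  [[-19, 34], [-33, 59]]
... * rho(a^-1) = [[1, -1], [2, -1]]  ->  [[49, -15], [85, -26]]
tr = 49 + -26 = 23

23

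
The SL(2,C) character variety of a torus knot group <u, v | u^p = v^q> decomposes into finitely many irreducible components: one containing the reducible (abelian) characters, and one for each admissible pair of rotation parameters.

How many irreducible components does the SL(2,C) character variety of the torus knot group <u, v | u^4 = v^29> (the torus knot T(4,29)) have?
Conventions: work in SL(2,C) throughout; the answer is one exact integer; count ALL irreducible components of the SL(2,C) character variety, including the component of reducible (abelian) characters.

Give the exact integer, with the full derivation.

43

Gamma = < u, v | u^4 = v^29 > (torus knot T(4,29)); the central element u^4 = v^29 acts as +I or -I in any irreducible SL(2,C) representation.
This locks tr(u) to 2*cos(pi*alpha/4), alpha in 1..3, and tr(v) to 2*cos(pi*beta/29), beta in 1..28, on each component of irreducible characters.
Consistency of u^4 = (-1)^alpha I with v^29 = (-1)^beta I forces alpha = beta (mod 2).
Counting: 2 odd alphas x 14 odd betas + 1 even alphas x 14 even betas = 28 + 14 = 42.
components with irreducible characters: 42; plus the single component of reducible (abelian) characters: total 43.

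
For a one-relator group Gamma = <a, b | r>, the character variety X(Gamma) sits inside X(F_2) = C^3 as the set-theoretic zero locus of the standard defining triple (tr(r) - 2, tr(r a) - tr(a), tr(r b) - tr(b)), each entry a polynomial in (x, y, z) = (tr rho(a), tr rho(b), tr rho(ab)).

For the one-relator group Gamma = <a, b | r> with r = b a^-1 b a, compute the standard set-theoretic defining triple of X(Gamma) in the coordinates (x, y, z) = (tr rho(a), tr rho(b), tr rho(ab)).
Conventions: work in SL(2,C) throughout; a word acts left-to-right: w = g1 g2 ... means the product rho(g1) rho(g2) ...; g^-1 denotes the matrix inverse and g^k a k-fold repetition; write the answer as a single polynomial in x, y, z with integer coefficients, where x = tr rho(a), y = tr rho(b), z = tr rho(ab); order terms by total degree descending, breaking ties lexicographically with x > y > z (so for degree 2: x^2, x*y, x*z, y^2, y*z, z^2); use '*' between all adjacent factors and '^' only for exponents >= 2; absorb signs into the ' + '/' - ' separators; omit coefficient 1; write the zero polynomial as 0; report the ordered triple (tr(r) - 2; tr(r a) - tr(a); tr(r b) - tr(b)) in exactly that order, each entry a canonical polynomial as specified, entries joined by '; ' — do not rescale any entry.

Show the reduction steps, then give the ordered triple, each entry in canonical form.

x*y*z - x^2 - z^2; x^2*y*z - x^3 - x*y^2 - x*z^2 + y*z + 2*x; x*y^2*z - x^2*y - y*z^2

and trace(b a b) = trace(b) * trace(a b) - trace(a)  (reduce the b square) = y*z - x
and trace(b a b a) = trace(b a) * trace(b a) - trace(1)  (split on b) = z^2 - 2
trace(b a^-1 b a) = trace(b a b) * trace(a) - trace(b a b a)  (eliminate a^-1) = x*y*z - x^2 - z^2 + 2
trace(a^2 b) = trace(a) * trace(b a) - trace(b) = x*z - y
trace(a^2) = trace(a) * trace(a) - trace(1) = x^2 - 2
next, trace(b a^2 b) = trace(b) * trace(a^2 b) - trace(a^2) = x*y*z - x^2 - y^2 + 2
trace(b a^2 b a) = trace(a) * trace(b a b a) - trace(b a b) = x*z^2 - y*z - x
trace(b a^-1 b a^2) = trace(b a^2 b) * trace(a) - trace(b a^2 b a) = x^2*y*z - x^3 - x*y^2 - x*z^2 + y*z + 3*x
trace(b a b^2) = trace(b) * trace(a b^2) - trace(a b) = y^2*z - x*y - z
next, trace(b a b^2 a) = trace(b) * trace(a b a b) - trace(a b a) = y*z^2 - x*z - y
trace(b a^-1 b a b) = trace(b a b^2) * trace(a) - trace(b a b^2 a) = x*y^2*z - x^2*y - y*z^2 + y
assemble the triple (trace(r) - 2; trace(r a) - x; trace(r b) - y)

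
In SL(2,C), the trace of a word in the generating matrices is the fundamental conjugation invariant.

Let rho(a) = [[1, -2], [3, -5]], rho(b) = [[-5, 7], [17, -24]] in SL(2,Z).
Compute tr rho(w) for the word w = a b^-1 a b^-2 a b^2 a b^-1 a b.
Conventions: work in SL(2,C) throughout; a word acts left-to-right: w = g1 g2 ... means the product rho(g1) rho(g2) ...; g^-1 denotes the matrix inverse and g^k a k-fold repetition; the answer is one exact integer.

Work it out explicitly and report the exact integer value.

3987614802

rho(a) = [[1, -2], [3, -5]]
... * rho(b^-1) = [[-24, -7], [-17, -5]]  ->  [[10, 3], [13, 4]]
... * rho(a) = [[1, -2], [3, -5]]  ->  [[19, -35], [25, -46]]
... * rho(b^-1) = [[-24, -7], [-17, -5]]  ->  [[139, 42], [182, 55]]
... * rho(b^-1) = [[-24, -7], [-17, -5]]  ->  [[-4050, -1183], [-5303, -1549]]
... * rho(a) = [[1, -2], [3, -5]]  ->  [[-7599, 14015], [-9950, 18351]]
... * rho(b) = [[-5, 7], [17, -24]]  ->  [[276250, -389553], [361717, -510074]]
... * rho(b) = [[-5, 7], [17, -24]]  ->  [[-8003651, 11283022], [-10479843, 14773795]]
... * rho(a) = [[1, -2], [3, -5]]  ->  [[25845415, -40407808], [33841542, -52909289]]
... * rho(b^-1) = [[-24, -7], [-17, -5]]  ->  [[66642776, 21121135], [87260905, 27655651]]
... * rho(a) = [[1, -2], [3, -5]]  ->  [[130006181, -238891227], [170227858, -312800065]]
... * rho(b) = [[-5, 7], [17, -24]]  ->  [[-4711181764, 6643432715], [-6168740395, 8698796566]]
tr = -4711181764 + 8698796566 = 3987614802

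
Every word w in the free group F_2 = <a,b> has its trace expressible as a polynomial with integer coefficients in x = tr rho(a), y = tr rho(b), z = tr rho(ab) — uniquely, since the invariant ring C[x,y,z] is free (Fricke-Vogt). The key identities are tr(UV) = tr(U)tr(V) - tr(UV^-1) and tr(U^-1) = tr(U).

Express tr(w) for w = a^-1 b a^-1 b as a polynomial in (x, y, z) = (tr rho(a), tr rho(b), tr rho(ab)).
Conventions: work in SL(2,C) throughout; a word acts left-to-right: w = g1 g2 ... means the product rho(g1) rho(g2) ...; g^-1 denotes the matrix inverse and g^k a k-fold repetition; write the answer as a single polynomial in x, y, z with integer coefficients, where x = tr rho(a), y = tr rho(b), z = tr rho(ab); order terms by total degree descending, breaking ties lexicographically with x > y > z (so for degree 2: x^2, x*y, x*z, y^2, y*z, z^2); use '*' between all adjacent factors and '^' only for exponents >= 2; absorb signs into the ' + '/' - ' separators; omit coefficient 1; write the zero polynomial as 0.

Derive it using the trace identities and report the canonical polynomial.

x^2*y^2 - 2*x*y*z + z^2 - 2

trace(b^2) = trace(b) trace(b) - trace(1) = y^2 - 2
trace(b^2 a) = trace(b) trace(a b) - trace(a) = y*z - x
trace(b a^-1 b) = trace(b^2) trace(a) - trace(b^2 a) = x*y^2 - y*z - x
trace(b a b a) = trace(a b) trace(a b) - trace(1) = z^2 - 2
trace(b a^-1 b a) = trace(b a b) trace(a) - trace(b a b a) = x*y*z - x^2 - z^2 + 2
trace(a^-1 b a^-1 b) = trace(b a^-1 b) trace(a) - trace(b a^-1 b a) = x^2*y^2 - 2*x*y*z + z^2 - 2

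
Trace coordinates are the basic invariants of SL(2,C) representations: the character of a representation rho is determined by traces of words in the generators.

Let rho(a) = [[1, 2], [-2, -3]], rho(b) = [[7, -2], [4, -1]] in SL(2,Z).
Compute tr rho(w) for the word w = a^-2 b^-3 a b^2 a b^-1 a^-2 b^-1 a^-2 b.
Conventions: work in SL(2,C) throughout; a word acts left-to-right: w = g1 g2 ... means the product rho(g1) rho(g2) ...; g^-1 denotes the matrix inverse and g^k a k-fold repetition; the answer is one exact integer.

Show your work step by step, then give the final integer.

rho(a^-1) = [[-3, -2], [2, 1]]
... * rho(a^-1) = [[-3, -2], [2, 1]]  ->  [[5, 4], [-4, -3]]
... * rho(b^-1) = [[-1, 2], [-4, 7]]  ->  [[-21, 38], [16, -29]]
... * rho(b^-1) = [[-1, 2], [-4, 7]]  ->  [[-131, 224], [100, -171]]
... * rho(b^-1) = [[-1, 2], [-4, 7]]  ->  [[-765, 1306], [584, -997]]
... * rho(a) = [[1, 2], [-2, -3]]  ->  [[-3377, -5448], [2578, 4159]]
... * rho(b) = [[7, -2], [4, -1]]  ->  [[-45431, 12202], [34682, -9315]]
... * rho(b) = [[7, -2], [4, -1]]  ->  [[-269209, 78660], [205514, -60049]]
... * rho(a) = [[1, 2], [-2, -3]]  ->  [[-426529, -774398], [325612, 591175]]
... * rho(b^-1) = [[-1, 2], [-4, 7]]  ->  [[3524121, -6273844], [-2690312, 4789449]]
... * rho(a^-1) = [[-3, -2], [2, 1]]  ->  [[-23120051, -13322086], [17649834, 10170073]]
... * rho(a^-1) = [[-3, -2], [2, 1]]  ->  [[42715981, 32918016], [-32609356, -25129595]]
... * rho(b^-1) = [[-1, 2], [-4, 7]]  ->  [[-174388045, 315858074], [133127736, -241125877]]
... * rho(a^-1) = [[-3, -2], [2, 1]]  ->  [[1154880283, 664634164], [-881634962, -507381349]]
... * rho(a^-1) = [[-3, -2], [2, 1]]  ->  [[-2135372521, -1645126402], [1630142188, 1255888575]]
... * rho(b) = [[7, -2], [4, -1]]  ->  [[-21528113255, 5915871444], [16434549616, -4516172951]]
tr = -21528113255 + -4516172951 = -26044286206

-26044286206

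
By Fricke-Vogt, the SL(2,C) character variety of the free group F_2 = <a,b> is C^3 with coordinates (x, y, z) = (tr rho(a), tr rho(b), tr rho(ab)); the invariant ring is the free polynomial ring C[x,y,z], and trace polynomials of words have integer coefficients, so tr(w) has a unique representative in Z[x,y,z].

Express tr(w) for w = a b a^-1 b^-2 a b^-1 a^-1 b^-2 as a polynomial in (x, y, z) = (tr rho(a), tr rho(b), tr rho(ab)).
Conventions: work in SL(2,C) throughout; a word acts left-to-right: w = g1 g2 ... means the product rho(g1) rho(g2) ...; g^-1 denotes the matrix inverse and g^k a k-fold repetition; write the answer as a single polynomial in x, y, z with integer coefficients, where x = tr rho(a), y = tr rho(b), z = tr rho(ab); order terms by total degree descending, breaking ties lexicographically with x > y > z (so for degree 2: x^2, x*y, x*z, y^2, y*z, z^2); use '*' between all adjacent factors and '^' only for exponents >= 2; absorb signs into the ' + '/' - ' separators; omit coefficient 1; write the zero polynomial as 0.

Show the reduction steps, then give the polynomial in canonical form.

next, trace(b a b) = trace(b) * trace(a b) - trace(a)   [square of b] = y*z - x
and trace(b a b a) = trace(b a) * trace(b a) - trace(1)   [split at a repeated b] = z^2 - 2
trace(a b a^-1 b) = trace(b a b) * trace(a) - trace(b a b a)   [inverse elimination on a] = x*y*z - x^2 - z^2 + 2
next, trace(b^-1 a b a^-1) = trace(a b a^-1) * trace(b) - trace(a b a^-1 b)   [inverse elimination on b] = -x*y*z + x^2 + y^2 + z^2 - 2
trace(b^-2 a b a^-1) = trace(b^-1 a b a^-1) * trace(b) - trace(b^-1 a b a^-1 b)   [inverse elimination on b] = -x*y^2*z + x^2*y + y^3 + y*z^2 - 3*y
and trace(a b a^-1 b^-3) = trace(b^-2 a b a^-1) * trace(b) - trace(b^-2 a b a^-1 b)   [inverse elimination on b] = -x*y^3*z + x^2*y^2 + y^4 + y^2*z^2 + x*y*z - x^2 - 4*y^2 - z^2 + 2
and trace(b^-2 a b a^-1 b^-2) = trace(a b a^-1 b^-3) * trace(b) - trace(a b a^-1 b^-2)   [inverse elimination on b] = -x*y^4*z + x^2*y^3 + y^5 + y^3*z^2 + 2*x*y^2*z - 2*x^2*y - 5*y^3 - 2*y*z^2 + 5*y
and trace(b^2) = trace(b) * trace(b) - trace(1)   [square of b] = y^2 - 2
trace(b a b^2) = trace(b) * trace(b a b) - trace(b a)   [square of b] = y^2*z - x*y - z
trace(a b a) = trace(a) * trace(b a) - trace(b)   [square of a] = x*z - y
next, trace(b a b^2 a) = trace(b) * trace(a b a b) - trace(a b a)   [square of b] = y*z^2 - x*z - y
next, trace(a b^2 a^-1 b) = trace(b a b^2) * trace(a) - trace(b a b^2 a)   [inverse elimination on a] = x*y^2*z - x^2*y - y*z^2 + y
trace(b a^-1 b^-1 a b) = trace(a b^2 a^-1) * trace(b) - trace(a b^2 a^-1 b)   [inverse elimination on b] = -x*y^2*z + x^2*y + y^3 + y*z^2 - 3*y
and trace(a^2) = trace(a) * trace(a) - trace(1)   [square of a] = x^2 - 2
and trace(a b^2 a) = trace(b) * trace(a^2 b) - trace(a^2)   [square of b] = x*y*z - x^2 - y^2 + 2
trace(a b a^2 b) = trace(a) * trace(b a b a) - trace(b a b)   [square of a] = x*z^2 - y*z - x
trace(a b a^2) = trace(a) * trace(b a^2) - trace(b a)   [square of a] = x^2*z - x*y - z
next, trace(a b^2 a b a) = trace(b) * trace(a b a^2 b) - trace(a b a^2)   [square of b] = x*y*z^2 - x^2*z - y^2*z + z
next, trace(a b a b a b) = trace(a b) * trace(a b a b) - trace(a^-1 b^-1)   [split at a repeated a] = z^3 - 3*z
trace(a b^2 a b a b) = trace(b) * trace(a b a b a b) - trace(a b a b a)   [square of b] = y*z^3 - x*z^2 - 2*y*z + x
next, trace(b^-1 a b^2 a b a) = trace(a b^2 a b a) * trace(b) - trace(a b^2 a b a b)   [inverse elimination on b] = x*y^2*z^2 - x^2*y*z - y^3*z - y*z^3 + x*z^2 + 3*y*z - x
trace(b a b a^-1 b^-1 a b) = trace(b^-1 a b^2 a b) * trace(a) - trace(b^-1 a b^2 a b a)   [inverse elimination on a] = -x*y^2*z^2 + 2*x^2*y*z + y^3*z + y*z^3 - x^3 - x*y^2 - x*z^2 - 3*y*z + 3*x
and trace(b a b a b a b a) = trace(a b a b) * trace(a b a b) - trace(1)   [split at a repeated a] = z^4 - 4*z^2 + 2
and trace(a b a b a b a^-1 b) = trace(b a b a b a b) * trace(a) - trace(b a b a b a b a)   [inverse elimination on a] = x*y*z^3 - x^2*z^2 - z^4 - 2*x*y*z + x^2 + 4*z^2 - 2
trace(b a b a^-1 b^-1 a b a) = trace(a b a b a b a^-1) * trace(b) - trace(a b a b a b a^-1 b)   [inverse elimination on b] = -x*y*z^3 + x^2*z^2 + y^2*z^2 + z^4 + x*y*z - x^2 - y^2 - 4*z^2 + 2
trace(a b a^-1 b^-1 a b a^-1 b) = trace(b a b a^-1 b^-1 a b) * trace(a) - trace(b a b a^-1 b^-1 a b a)   [inverse elimination on a] = -x^2*y^2*z^2 + 2*x^3*y*z + x*y^3*z + 2*x*y*z^3 - x^4 - x^2*y^2 - 2*x^2*z^2 - y^2*z^2 - z^4 - 4*x*y*z + 4*x^2 + y^2 + 4*z^2 - 2
trace(a b a^-1 b^-1 a b a^-1 b^-1) = trace(a b a^-1 b^-1 a b a^-1) * trace(b) - trace(a b a^-1 b^-1 a b a^-1 b)   [inverse elimination on b] = x^2*y^2*z^2 - 2*x^3*y*z - 2*x*y^3*z - 2*x*y*z^3 + x^4 + 2*x^2*y^2 + 2*x^2*z^2 + y^4 + 2*y^2*z^2 + z^4 + 4*x*y*z - 4*x^2 - 4*y^2 - 4*z^2 + 2
trace(a b a^-1 b^-2 a b a^-1 b^-1) = trace(a b a^-1 b^-1 a b a^-1 b^-1) * trace(b) - trace(a b a^-1 b^-1 a b a^-1)   [inverse elimination on b] = x^2*y^3*z^2 - 2*x^3*y^2*z - 2*x*y^4*z - 2*x*y^2*z^3 + x^4*y + 2*x^2*y^3 + 2*x^2*y*z^2 + y^5 + 2*y^3*z^2 + y*z^4 + 5*x*y^2*z - 5*x^2*y - 5*y^3 - 5*y*z^2 + 5*y
next, trace(b a^-1 b^-2 a b) = trace(a b^2 a^-1 b^-1) * trace(b) - trace(a b^2 a^-1)   [inverse elimination on b] = -x*y^3*z + x^2*y^2 + y^4 + y^2*z^2 - 4*y^2 + 2
and trace(a^-1 b^-2 a b a^-1 b^-2 a b) = trace(a b a^-1 b^-2 a b a^-1 b^-1) * trace(b) - trace(a b a^-1 b^-2 a b a^-1)   [inverse elimination on b] = x^2*y^4*z^2 - 2*x^3*y^3*z - 2*x*y^5*z - 2*x*y^3*z^3 + x^4*y^2 + 2*x^2*y^4 + 2*x^2*y^2*z^2 + y^6 + 2*y^4*z^2 + y^2*z^4 + 6*x*y^3*z - 6*x^2*y^2 - 6*y^4 - 6*y^2*z^2 + 9*y^2 - 2
trace(a b a^-1 b^-2 a b^-1 a^-1 b^-2) = trace(a^-1 b^-2 a b a^-1 b^-2 a) * trace(b) - trace(a^-1 b^-2 a b a^-1 b^-2 a b)   [inverse elimination on b] = -x^2*y^4*z^2 + 2*x^3*y^3*z + x*y^5*z + 2*x*y^3*z^3 - x^4*y^2 - x^2*y^4 - 2*x^2*y^2*z^2 - y^4*z^2 - y^2*z^4 - 4*x*y^3*z + 4*x^2*y^2 + y^4 + 4*y^2*z^2 - 4*y^2 + 2

-x^2*y^4*z^2 + 2*x^3*y^3*z + x*y^5*z + 2*x*y^3*z^3 - x^4*y^2 - x^2*y^4 - 2*x^2*y^2*z^2 - y^4*z^2 - y^2*z^4 - 4*x*y^3*z + 4*x^2*y^2 + y^4 + 4*y^2*z^2 - 4*y^2 + 2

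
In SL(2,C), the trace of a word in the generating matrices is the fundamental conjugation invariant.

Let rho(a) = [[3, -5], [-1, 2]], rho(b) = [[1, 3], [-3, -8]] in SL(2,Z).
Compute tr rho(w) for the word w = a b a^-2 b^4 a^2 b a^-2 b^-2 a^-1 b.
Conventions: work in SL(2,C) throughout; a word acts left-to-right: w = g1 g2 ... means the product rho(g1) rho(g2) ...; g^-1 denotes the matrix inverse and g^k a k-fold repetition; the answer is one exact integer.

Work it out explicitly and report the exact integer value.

-105371422

rho(a) = [[3, -5], [-1, 2]]
... * rho(b) = [[1, 3], [-3, -8]]  ->  [[18, 49], [-7, -19]]
... * rho(a^-1) = [[2, 5], [1, 3]]  ->  [[85, 237], [-33, -92]]
... * rho(a^-1) = [[2, 5], [1, 3]]  ->  [[407, 1136], [-158, -441]]
... * rho(b) = [[1, 3], [-3, -8]]  ->  [[-3001, -7867], [1165, 3054]]
... * rho(b) = [[1, 3], [-3, -8]]  ->  [[20600, 53933], [-7997, -20937]]
... * rho(b) = [[1, 3], [-3, -8]]  ->  [[-141199, -369664], [54814, 143505]]
... * rho(b) = [[1, 3], [-3, -8]]  ->  [[967793, 2533715], [-375701, -983598]]
... * rho(a) = [[3, -5], [-1, 2]]  ->  [[369664, 228465], [-143505, -88691]]
... * rho(a) = [[3, -5], [-1, 2]]  ->  [[880527, -1391390], [-341824, 540143]]
... * rho(b) = [[1, 3], [-3, -8]]  ->  [[5054697, 13772701], [-1962253, -5346616]]
... * rho(a^-1) = [[2, 5], [1, 3]]  ->  [[23882095, 66591588], [-9271122, -25851113]]
... * rho(a^-1) = [[2, 5], [1, 3]]  ->  [[114355778, 319185239], [-44393357, -123908949]]
... * rho(b^-1) = [[-8, -3], [3, 1]]  ->  [[42709493, -23882095], [-16579991, 9271122]]
... * rho(b^-1) = [[-8, -3], [3, 1]]  ->  [[-413322229, -152010574], [160453294, 59011095]]
... * rho(a^-1) = [[2, 5], [1, 3]]  ->  [[-978655032, -2522642867], [379917683, 979299755]]
... * rho(b) = [[1, 3], [-3, -8]]  ->  [[6589273569, 17245177840], [-2557981582, -6694644991]]
tr = 6589273569 + -6694644991 = -105371422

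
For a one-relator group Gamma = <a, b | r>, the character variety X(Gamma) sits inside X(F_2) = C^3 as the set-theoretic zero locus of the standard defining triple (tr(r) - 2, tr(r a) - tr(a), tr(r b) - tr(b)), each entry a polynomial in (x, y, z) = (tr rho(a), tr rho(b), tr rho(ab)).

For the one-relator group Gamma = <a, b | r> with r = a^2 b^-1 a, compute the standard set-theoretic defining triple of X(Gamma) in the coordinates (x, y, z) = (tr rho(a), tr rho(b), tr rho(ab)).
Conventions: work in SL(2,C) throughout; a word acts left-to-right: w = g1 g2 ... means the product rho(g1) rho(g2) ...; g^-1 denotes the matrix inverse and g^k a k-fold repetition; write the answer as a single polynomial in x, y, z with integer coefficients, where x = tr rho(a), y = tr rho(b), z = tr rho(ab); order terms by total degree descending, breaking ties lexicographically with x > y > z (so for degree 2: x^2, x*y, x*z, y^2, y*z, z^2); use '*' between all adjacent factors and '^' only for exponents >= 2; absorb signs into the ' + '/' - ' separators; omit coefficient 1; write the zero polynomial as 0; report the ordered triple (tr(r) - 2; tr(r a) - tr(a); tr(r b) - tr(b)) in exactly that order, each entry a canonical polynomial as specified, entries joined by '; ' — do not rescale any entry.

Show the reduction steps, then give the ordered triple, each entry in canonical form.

so trace(a^2) = trace(a) * trace(a) - trace(1)  (reduce the a square) = x^2 - 2
so trace(a^3) = trace(a) * trace(a^2) - trace(a)  (reduce the a square) = x^3 - 3*x
reduce: trace(b a^2) = trace(a) * trace(b a) - trace(b)  (reduce the a square) = x*z - y
trace(a^3 b) = trace(a) * trace(b a^2) - trace(b a)  (reduce the a square) = x^2*z - x*y - z
so trace(a^2 b^-1 a) = trace(a^3) * trace(b) - trace(a^3 b)  (eliminate b^-1) = x^3*y - x^2*z - 2*x*y + z
trace(a^4) = trace(a) * trace(a^3) - trace(a^2) = x^4 - 4*x^2 + 2
trace(a^4 b) = trace(a) * trace(b a^3) - trace(b a^2) = x^3*z - x^2*y - 2*x*z + y
trace(a^2 b^-1 a^2) = trace(a^4) * trace(b) - trace(a^4 b) = x^4*y - x^3*z - 3*x^2*y + 2*x*z + y
reduce: trace(b a b a) = trace(a b) * trace(a b) - trace(1) = z^2 - 2
trace(b a b) = trace(b) * trace(a b) - trace(a) = y*z - x
so trace(a b a^2 b) = trace(a) * trace(b a b a) - trace(b a b) = x*z^2 - y*z - x
trace(a^2 b^-1 a b) = trace(a b a^2) * trace(b) - trace(a b a^2 b) = x^2*y*z - x*y^2 - x*z^2 + x
assemble the triple (trace(r) - 2; trace(r a) - x; trace(r b) - y)

x^3*y - x^2*z - 2*x*y + z - 2; x^4*y - x^3*z - 3*x^2*y + 2*x*z - x + y; x^2*y*z - x*y^2 - x*z^2 + x - y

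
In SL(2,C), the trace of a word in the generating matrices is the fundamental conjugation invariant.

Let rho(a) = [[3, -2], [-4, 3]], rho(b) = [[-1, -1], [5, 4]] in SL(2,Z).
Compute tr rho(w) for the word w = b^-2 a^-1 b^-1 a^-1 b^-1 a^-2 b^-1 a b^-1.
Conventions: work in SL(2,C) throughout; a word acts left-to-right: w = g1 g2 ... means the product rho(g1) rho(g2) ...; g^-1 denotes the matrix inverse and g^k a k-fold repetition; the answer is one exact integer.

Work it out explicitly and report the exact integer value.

rho(b^-1) = [[4, 1], [-5, -1]]
... * rho(b^-1) = [[4, 1], [-5, -1]]  ->  [[11, 3], [-15, -4]]
... * rho(a^-1) = [[3, 2], [4, 3]]  ->  [[45, 31], [-61, -42]]
... * rho(b^-1) = [[4, 1], [-5, -1]]  ->  [[25, 14], [-34, -19]]
... * rho(a^-1) = [[3, 2], [4, 3]]  ->  [[131, 92], [-178, -125]]
... * rho(b^-1) = [[4, 1], [-5, -1]]  ->  [[64, 39], [-87, -53]]
... * rho(a^-1) = [[3, 2], [4, 3]]  ->  [[348, 245], [-473, -333]]
... * rho(a^-1) = [[3, 2], [4, 3]]  ->  [[2024, 1431], [-2751, -1945]]
... * rho(b^-1) = [[4, 1], [-5, -1]]  ->  [[941, 593], [-1279, -806]]
... * rho(a) = [[3, -2], [-4, 3]]  ->  [[451, -103], [-613, 140]]
... * rho(b^-1) = [[4, 1], [-5, -1]]  ->  [[2319, 554], [-3152, -753]]
tr = 2319 + -753 = 1566

1566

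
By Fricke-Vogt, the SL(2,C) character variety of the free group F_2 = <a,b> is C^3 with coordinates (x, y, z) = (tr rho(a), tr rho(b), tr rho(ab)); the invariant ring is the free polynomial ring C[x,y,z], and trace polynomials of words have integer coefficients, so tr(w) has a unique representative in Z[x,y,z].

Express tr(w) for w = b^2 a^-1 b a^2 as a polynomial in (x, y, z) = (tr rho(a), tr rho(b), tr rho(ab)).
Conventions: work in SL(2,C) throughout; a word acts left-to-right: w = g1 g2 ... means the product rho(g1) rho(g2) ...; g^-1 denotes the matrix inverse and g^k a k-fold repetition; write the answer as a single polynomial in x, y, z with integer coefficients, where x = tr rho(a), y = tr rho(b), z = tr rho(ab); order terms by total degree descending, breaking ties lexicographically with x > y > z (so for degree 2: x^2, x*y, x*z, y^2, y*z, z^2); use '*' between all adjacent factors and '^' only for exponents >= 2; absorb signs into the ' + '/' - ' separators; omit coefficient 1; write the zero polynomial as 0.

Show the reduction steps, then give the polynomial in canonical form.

x^2*y^2*z - x^3*y - x*y^3 - x*y*z^2 + y^2*z + 3*x*y - z

tr(b^2 a) = tr(b) * tr(a b) - tr(a) = y*z - x
apply: tr(b^2) = tr(b) * tr(b) - tr(1) = y^2 - 2
use: tr(b a^2 b) = tr(a) * tr(b^2 a) - tr(b^2) = x*y*z - x^2 - y^2 + 2
tr(b a^2) = tr(a) * tr(b a) - tr(b) = x*z - y
tr(b a^2 b^2) = tr(b) * tr(b a^2 b) - tr(b a^2) = x*y^2*z - x^2*y - y^3 - x*z + 3*y
tr(a b a b) = tr(a b) * tr(a b) - tr(1)   [split at repeated a] = z^2 - 2
apply: tr(b^2 a b a) = tr(b) * tr(a b a b) - tr(a b a) = y*z^2 - x*z - y
apply: tr(b^2 a b) = tr(b) * tr(a b^2) - tr(a b) = y^2*z - x*y - z
tr(b a^2 b^2 a) = tr(a) * tr(b^2 a b a) - tr(b^2 a b) = x*y*z^2 - x^2*z - y^2*z + z
apply: tr(b^2 a^-1 b a^2) = tr(b a^2 b^2) * tr(a) - tr(b a^2 b^2 a) = x^2*y^2*z - x^3*y - x*y^3 - x*y*z^2 + y^2*z + 3*x*y - z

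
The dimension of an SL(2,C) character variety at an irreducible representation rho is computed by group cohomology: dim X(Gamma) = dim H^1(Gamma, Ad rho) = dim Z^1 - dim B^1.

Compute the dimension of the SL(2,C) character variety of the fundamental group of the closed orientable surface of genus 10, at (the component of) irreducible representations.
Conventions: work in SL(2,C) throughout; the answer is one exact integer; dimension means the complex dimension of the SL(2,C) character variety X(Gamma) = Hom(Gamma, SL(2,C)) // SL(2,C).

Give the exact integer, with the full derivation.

54

pi_1 of the closed genus-10 surface has 20 generators bound by the single product-of-commutators relator.
Before the relator condition, cocycle space has dim 3*20 = 60.
At an irreducible rho, H^2 = coker(d_2) vanishes (Poincare duality: H^2 is dual to H^0 = invariants = 0), so d_2 is surjective onto sl_2 and dim Z^1 = 60 - 3 = 57.
Coboundaries contribute dim B^1 = 3 (injective at irreducible rho).
Hence dim X = 57 - 3 = 54.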